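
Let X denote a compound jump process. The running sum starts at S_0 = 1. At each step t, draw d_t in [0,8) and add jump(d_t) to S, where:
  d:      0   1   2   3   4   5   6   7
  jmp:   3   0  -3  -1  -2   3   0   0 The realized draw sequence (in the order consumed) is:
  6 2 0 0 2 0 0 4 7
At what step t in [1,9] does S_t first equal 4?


t=0: S=1, d=6, jump=0, S_1=1
t=1: S=1, d=2, jump=-3, S_2=-2
t=2: S=-2, d=0, jump=3, S_3=1
t=3: S=1, d=0, jump=3, S_4=4
t=4: S=4, d=2, jump=-3, S_5=1
t=5: S=1, d=0, jump=3, S_6=4
t=6: S=4, d=0, jump=3, S_7=7
t=7: S=7, d=4, jump=-2, S_8=5
t=8: S=5, d=7, jump=0, S_9=5

4


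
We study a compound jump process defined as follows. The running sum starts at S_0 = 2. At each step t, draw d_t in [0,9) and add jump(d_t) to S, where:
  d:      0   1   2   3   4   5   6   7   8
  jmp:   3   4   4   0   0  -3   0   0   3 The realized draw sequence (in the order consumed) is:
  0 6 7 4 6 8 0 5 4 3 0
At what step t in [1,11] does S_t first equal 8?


6

t=0: S=2, d=0, jump=3, S_1=5
t=1: S=5, d=6, jump=0, S_2=5
t=2: S=5, d=7, jump=0, S_3=5
t=3: S=5, d=4, jump=0, S_4=5
t=4: S=5, d=6, jump=0, S_5=5
t=5: S=5, d=8, jump=3, S_6=8
t=6: S=8, d=0, jump=3, S_7=11
t=7: S=11, d=5, jump=-3, S_8=8
t=8: S=8, d=4, jump=0, S_9=8
t=9: S=8, d=3, jump=0, S_10=8
t=10: S=8, d=0, jump=3, S_11=11


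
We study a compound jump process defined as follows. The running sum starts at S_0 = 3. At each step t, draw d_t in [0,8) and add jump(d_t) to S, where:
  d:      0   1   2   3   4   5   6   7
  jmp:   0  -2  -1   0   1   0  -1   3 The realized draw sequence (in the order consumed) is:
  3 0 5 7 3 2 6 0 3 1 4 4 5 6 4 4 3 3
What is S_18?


5

t=0: S=3, d=3, jump=0, S_1=3
t=1: S=3, d=0, jump=0, S_2=3
t=2: S=3, d=5, jump=0, S_3=3
t=3: S=3, d=7, jump=3, S_4=6
t=4: S=6, d=3, jump=0, S_5=6
t=5: S=6, d=2, jump=-1, S_6=5
t=6: S=5, d=6, jump=-1, S_7=4
t=7: S=4, d=0, jump=0, S_8=4
t=8: S=4, d=3, jump=0, S_9=4
t=9: S=4, d=1, jump=-2, S_10=2
t=10: S=2, d=4, jump=1, S_11=3
t=11: S=3, d=4, jump=1, S_12=4
t=12: S=4, d=5, jump=0, S_13=4
t=13: S=4, d=6, jump=-1, S_14=3
t=14: S=3, d=4, jump=1, S_15=4
t=15: S=4, d=4, jump=1, S_16=5
t=16: S=5, d=3, jump=0, S_17=5
t=17: S=5, d=3, jump=0, S_18=5


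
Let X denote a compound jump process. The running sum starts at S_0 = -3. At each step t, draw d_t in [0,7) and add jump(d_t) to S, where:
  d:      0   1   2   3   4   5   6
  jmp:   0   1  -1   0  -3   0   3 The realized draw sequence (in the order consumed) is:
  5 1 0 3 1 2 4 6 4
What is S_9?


-5

t=0: S=-3, d=5, jump=0, S_1=-3
t=1: S=-3, d=1, jump=1, S_2=-2
t=2: S=-2, d=0, jump=0, S_3=-2
t=3: S=-2, d=3, jump=0, S_4=-2
t=4: S=-2, d=1, jump=1, S_5=-1
t=5: S=-1, d=2, jump=-1, S_6=-2
t=6: S=-2, d=4, jump=-3, S_7=-5
t=7: S=-5, d=6, jump=3, S_8=-2
t=8: S=-2, d=4, jump=-3, S_9=-5


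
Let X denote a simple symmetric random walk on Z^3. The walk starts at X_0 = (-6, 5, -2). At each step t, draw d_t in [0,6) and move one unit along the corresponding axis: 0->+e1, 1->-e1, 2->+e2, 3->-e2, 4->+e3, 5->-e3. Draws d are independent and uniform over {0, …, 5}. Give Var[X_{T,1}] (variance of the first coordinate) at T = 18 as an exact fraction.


Outcome values over d=0..5: [1, -1, 0, 0, 0, 0]
Σy = 0, Σy² = 2, M = 6
μ = 0/6 = 0,  σ² = 2/6 − (0)² = 1/3
Independent increments: Var[X_18] = 18·σ² = 18·(1/3) = 6

6


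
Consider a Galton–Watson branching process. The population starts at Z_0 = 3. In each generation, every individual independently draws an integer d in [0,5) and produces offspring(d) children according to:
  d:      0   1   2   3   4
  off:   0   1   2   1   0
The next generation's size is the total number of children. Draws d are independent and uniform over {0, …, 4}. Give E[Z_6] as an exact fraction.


Outcome values over d=0..4: [0, 1, 2, 1, 0]
Σy = 4, Σy² = 6, M = 5
μ = 4/5 = 4/5,  σ² = 6/5 − (4/5)² = 14/25
E[Z_0] = 3
E[Z_1] = 4/5·E[Z_0] = 12/5
E[Z_2] = 4/5·E[Z_1] = 48/25
E[Z_3] = 4/5·E[Z_2] = 192/125
E[Z_4] = 4/5·E[Z_3] = 768/625
E[Z_5] = 4/5·E[Z_4] = 3072/3125
E[Z_6] = 4/5·E[Z_5] = 12288/15625

12288/15625


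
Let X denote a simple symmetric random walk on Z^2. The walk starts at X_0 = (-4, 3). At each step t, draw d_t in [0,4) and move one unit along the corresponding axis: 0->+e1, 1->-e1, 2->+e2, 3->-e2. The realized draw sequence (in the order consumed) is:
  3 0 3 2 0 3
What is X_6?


t=0: X=(-4, 3), d=3 → -e2, X_1=(-4, 2)
t=1: X=(-4, 2), d=0 → +e1, X_2=(-3, 2)
t=2: X=(-3, 2), d=3 → -e2, X_3=(-3, 1)
t=3: X=(-3, 1), d=2 → +e2, X_4=(-3, 2)
t=4: X=(-3, 2), d=0 → +e1, X_5=(-2, 2)
t=5: X=(-2, 2), d=3 → -e2, X_6=(-2, 1)

(-2, 1)


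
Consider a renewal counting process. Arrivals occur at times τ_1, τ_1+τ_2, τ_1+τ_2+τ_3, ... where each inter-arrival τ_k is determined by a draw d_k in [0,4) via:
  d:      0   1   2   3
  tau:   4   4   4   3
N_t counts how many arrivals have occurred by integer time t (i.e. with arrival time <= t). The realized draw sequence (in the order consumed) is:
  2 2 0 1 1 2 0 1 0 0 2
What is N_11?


draw d_1=2: τ_1=4, arrival time A_1=4
draw d_2=2: τ_2=4, arrival time A_2=8
draw d_3=0: τ_3=4, arrival time A_3=12
draw d_4=1: τ_4=4, arrival time A_4=16
draw d_5=1: τ_5=4, arrival time A_5=20
draw d_6=2: τ_6=4, arrival time A_6=24
draw d_7=0: τ_7=4, arrival time A_7=28
draw d_8=1: τ_8=4, arrival time A_8=32
draw d_9=0: τ_9=4, arrival time A_9=36
draw d_10=0: τ_10=4, arrival time A_10=40
draw d_11=2: τ_11=4, arrival time A_11=44
N_t over t=0..11: 0:0 1:0 2:0 3:0 4:1 5:1 6:1 7:1 8:2 9:2 10:2 11:2

2


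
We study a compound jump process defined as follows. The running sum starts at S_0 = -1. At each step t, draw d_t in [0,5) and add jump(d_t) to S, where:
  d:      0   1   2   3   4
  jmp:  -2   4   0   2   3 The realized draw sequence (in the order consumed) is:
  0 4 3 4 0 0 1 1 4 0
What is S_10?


10

t=0: S=-1, d=0, jump=-2, S_1=-3
t=1: S=-3, d=4, jump=3, S_2=0
t=2: S=0, d=3, jump=2, S_3=2
t=3: S=2, d=4, jump=3, S_4=5
t=4: S=5, d=0, jump=-2, S_5=3
t=5: S=3, d=0, jump=-2, S_6=1
t=6: S=1, d=1, jump=4, S_7=5
t=7: S=5, d=1, jump=4, S_8=9
t=8: S=9, d=4, jump=3, S_9=12
t=9: S=12, d=0, jump=-2, S_10=10


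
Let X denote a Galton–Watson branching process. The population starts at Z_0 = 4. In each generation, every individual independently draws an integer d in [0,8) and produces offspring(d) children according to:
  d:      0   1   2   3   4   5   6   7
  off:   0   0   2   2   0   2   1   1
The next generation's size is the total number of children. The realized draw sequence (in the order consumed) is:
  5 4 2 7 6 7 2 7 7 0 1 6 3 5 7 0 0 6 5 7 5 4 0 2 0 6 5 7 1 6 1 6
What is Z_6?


gen 0: Z_0=4, draws=[5, 4, 2, 7], offspring=[2, 0, 2, 1], Z_1=5
gen 1: Z_1=5, draws=[6, 7, 2, 7, 7], offspring=[1, 1, 2, 1, 1], Z_2=6
gen 2: Z_2=6, draws=[0, 1, 6, 3, 5, 7], offspring=[0, 0, 1, 2, 2, 1], Z_3=6
gen 3: Z_3=6, draws=[0, 0, 6, 5, 7, 5], offspring=[0, 0, 1, 2, 1, 2], Z_4=6
gen 4: Z_4=6, draws=[4, 0, 2, 0, 6, 5], offspring=[0, 0, 2, 0, 1, 2], Z_5=5
gen 5: Z_5=5, draws=[7, 1, 6, 1, 6], offspring=[1, 0, 1, 0, 1], Z_6=3

3


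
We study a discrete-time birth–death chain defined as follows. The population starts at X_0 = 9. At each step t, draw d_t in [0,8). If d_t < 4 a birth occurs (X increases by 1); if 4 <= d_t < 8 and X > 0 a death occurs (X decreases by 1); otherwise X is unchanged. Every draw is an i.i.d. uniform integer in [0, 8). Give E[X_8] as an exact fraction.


X can drop by at most 1 per step and X_0 = 9 > T = 8, so X_t >= 9 − t >= 1 > 0 for every t <= 8: the floor at 0 (the 'and X > 0' condition) never binds. Hence X_8 = X_0 + Σ_{t<8} Y_t with i.i.d. increments Y_t = y(d_t) ∈ {+1, −1, 0}.
Outcome values over d=0..7: [1, 1, 1, 1, -1, -1, -1, -1]
Σy = 0, Σy² = 8, M = 8
μ = 0/8 = 0,  σ² = 8/8 − (0)² = 1
E[X_8] = 9 + 8·(0) = 9

9


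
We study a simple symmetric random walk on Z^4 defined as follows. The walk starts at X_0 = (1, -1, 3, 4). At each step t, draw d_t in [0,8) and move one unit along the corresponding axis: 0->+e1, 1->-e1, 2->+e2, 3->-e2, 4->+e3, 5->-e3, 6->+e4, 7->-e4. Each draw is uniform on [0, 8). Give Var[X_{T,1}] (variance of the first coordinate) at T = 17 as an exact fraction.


17/4

Outcome values over d=0..7: [1, -1, 0, 0, 0, 0, 0, 0]
Σy = 0, Σy² = 2, M = 8
μ = 0/8 = 0,  σ² = 2/8 − (0)² = 1/4
Independent increments: Var[X_17] = 17·σ² = 17·(1/4) = 17/4


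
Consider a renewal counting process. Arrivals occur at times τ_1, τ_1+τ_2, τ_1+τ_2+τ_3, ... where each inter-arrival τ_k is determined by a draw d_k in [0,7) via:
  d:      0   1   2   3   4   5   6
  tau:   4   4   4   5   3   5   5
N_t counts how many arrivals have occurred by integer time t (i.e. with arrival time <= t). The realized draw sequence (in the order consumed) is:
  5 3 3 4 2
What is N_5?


draw d_1=5: τ_1=5, arrival time A_1=5
draw d_2=3: τ_2=5, arrival time A_2=10
draw d_3=3: τ_3=5, arrival time A_3=15
draw d_4=4: τ_4=3, arrival time A_4=18
draw d_5=2: τ_5=4, arrival time A_5=22
N_t over t=0..5: 0:0 1:0 2:0 3:0 4:0 5:1

1


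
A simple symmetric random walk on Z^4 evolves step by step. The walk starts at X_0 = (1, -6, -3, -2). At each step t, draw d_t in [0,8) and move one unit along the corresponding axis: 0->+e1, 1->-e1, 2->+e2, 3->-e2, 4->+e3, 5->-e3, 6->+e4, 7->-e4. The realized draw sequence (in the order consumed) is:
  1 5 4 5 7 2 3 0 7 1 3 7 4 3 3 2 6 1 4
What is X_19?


(-1, -8, -2, -4)

t=0: X=(1, -6, -3, -2), d=1 → -e1, X_1=(0, -6, -3, -2)
t=1: X=(0, -6, -3, -2), d=5 → -e3, X_2=(0, -6, -4, -2)
t=2: X=(0, -6, -4, -2), d=4 → +e3, X_3=(0, -6, -3, -2)
t=3: X=(0, -6, -3, -2), d=5 → -e3, X_4=(0, -6, -4, -2)
t=4: X=(0, -6, -4, -2), d=7 → -e4, X_5=(0, -6, -4, -3)
t=5: X=(0, -6, -4, -3), d=2 → +e2, X_6=(0, -5, -4, -3)
t=6: X=(0, -5, -4, -3), d=3 → -e2, X_7=(0, -6, -4, -3)
t=7: X=(0, -6, -4, -3), d=0 → +e1, X_8=(1, -6, -4, -3)
t=8: X=(1, -6, -4, -3), d=7 → -e4, X_9=(1, -6, -4, -4)
t=9: X=(1, -6, -4, -4), d=1 → -e1, X_10=(0, -6, -4, -4)
t=10: X=(0, -6, -4, -4), d=3 → -e2, X_11=(0, -7, -4, -4)
t=11: X=(0, -7, -4, -4), d=7 → -e4, X_12=(0, -7, -4, -5)
t=12: X=(0, -7, -4, -5), d=4 → +e3, X_13=(0, -7, -3, -5)
t=13: X=(0, -7, -3, -5), d=3 → -e2, X_14=(0, -8, -3, -5)
t=14: X=(0, -8, -3, -5), d=3 → -e2, X_15=(0, -9, -3, -5)
t=15: X=(0, -9, -3, -5), d=2 → +e2, X_16=(0, -8, -3, -5)
t=16: X=(0, -8, -3, -5), d=6 → +e4, X_17=(0, -8, -3, -4)
t=17: X=(0, -8, -3, -4), d=1 → -e1, X_18=(-1, -8, -3, -4)
t=18: X=(-1, -8, -3, -4), d=4 → +e3, X_19=(-1, -8, -2, -4)


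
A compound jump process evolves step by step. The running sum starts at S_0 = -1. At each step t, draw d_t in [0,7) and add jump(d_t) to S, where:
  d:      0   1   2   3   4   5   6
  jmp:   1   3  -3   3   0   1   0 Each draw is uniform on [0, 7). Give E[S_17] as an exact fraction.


Outcome values over d=0..6: [1, 3, -3, 3, 0, 1, 0]
Σy = 5, Σy² = 29, M = 7
μ = 5/7 = 5/7,  σ² = 29/7 − (5/7)² = 178/49
E[S_17] = -1 + 17·(5/7) = 78/7

78/7


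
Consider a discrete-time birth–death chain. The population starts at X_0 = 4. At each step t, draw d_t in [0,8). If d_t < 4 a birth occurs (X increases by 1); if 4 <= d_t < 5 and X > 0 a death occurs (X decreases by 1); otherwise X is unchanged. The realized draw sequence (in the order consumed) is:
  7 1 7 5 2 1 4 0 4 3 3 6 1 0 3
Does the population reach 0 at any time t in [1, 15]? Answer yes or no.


no

t=0: X=4, d=7 → hold, X_1=4
t=1: X=4, d=1 → birth, X_2=5
t=2: X=5, d=7 → hold, X_3=5
t=3: X=5, d=5 → hold, X_4=5
t=4: X=5, d=2 → birth, X_5=6
t=5: X=6, d=1 → birth, X_6=7
t=6: X=7, d=4 → death, X_7=6
t=7: X=6, d=0 → birth, X_8=7
t=8: X=7, d=4 → death, X_9=6
t=9: X=6, d=3 → birth, X_10=7
t=10: X=7, d=3 → birth, X_11=8
t=11: X=8, d=6 → hold, X_12=8
t=12: X=8, d=1 → birth, X_13=9
t=13: X=9, d=0 → birth, X_14=10
t=14: X=10, d=3 → birth, X_15=11


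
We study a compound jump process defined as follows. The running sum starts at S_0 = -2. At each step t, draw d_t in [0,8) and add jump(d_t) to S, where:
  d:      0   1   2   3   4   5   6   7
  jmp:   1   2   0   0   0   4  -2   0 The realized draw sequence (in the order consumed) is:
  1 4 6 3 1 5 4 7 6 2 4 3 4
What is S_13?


t=0: S=-2, d=1, jump=2, S_1=0
t=1: S=0, d=4, jump=0, S_2=0
t=2: S=0, d=6, jump=-2, S_3=-2
t=3: S=-2, d=3, jump=0, S_4=-2
t=4: S=-2, d=1, jump=2, S_5=0
t=5: S=0, d=5, jump=4, S_6=4
t=6: S=4, d=4, jump=0, S_7=4
t=7: S=4, d=7, jump=0, S_8=4
t=8: S=4, d=6, jump=-2, S_9=2
t=9: S=2, d=2, jump=0, S_10=2
t=10: S=2, d=4, jump=0, S_11=2
t=11: S=2, d=3, jump=0, S_12=2
t=12: S=2, d=4, jump=0, S_13=2

2


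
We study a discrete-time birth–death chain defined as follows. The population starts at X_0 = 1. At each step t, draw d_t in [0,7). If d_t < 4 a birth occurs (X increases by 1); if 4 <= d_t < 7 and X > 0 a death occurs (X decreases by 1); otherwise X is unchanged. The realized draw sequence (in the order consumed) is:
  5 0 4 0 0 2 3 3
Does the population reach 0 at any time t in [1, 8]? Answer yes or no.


yes

t=0: X=1, d=5 → death, X_1=0
t=1: X=0, d=0 → birth, X_2=1
t=2: X=1, d=4 → death, X_3=0
t=3: X=0, d=0 → birth, X_4=1
t=4: X=1, d=0 → birth, X_5=2
t=5: X=2, d=2 → birth, X_6=3
t=6: X=3, d=3 → birth, X_7=4
t=7: X=4, d=3 → birth, X_8=5


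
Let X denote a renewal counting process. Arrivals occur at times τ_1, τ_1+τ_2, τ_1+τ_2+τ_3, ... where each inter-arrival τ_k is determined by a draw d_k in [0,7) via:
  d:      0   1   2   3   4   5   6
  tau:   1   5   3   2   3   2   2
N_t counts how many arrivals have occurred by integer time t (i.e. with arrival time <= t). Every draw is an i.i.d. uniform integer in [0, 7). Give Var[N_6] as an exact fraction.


Inter-arrival values over d=0..6: [1, 5, 3, 2, 3, 2, 2]
Each d has probability 1/7, so the pmf of τ is: f(1) = 1/7, f(2) = 3/7, f(3) = 2/7, f(5) = 1/7
Let p_n(j) = P(N_n = j), with p_0 = [1]. Condition on τ_1: p_n(0) = P(τ > n), and for j >= 1, p_n(j) = Σ_{k<=n} f(k)·p_{n−k}(j−1)
p_1 = [6/7, 1/7]  (j = 0..1)
p_2 = [3/7, 27/49, 1/49]  (j = 0..2)
p_3 = [1/7, 5/7, 48/343, 1/343]  (j = 0..3)
p_4 = [1/7, 22/49, 130/343, 69/2401, 1/2401]  (j = 0..4)
p_5 = [0, 17/49, 181/343, 288/2401, 90/16807, 1/16807]  (j = 0..5)
p_6 = [0, 11/49, 160/343, 667/2401, 509/16807, 111/117649, 1/117649]  (j = 0..6)
E[N_6] = Σ j·p_6(j) = 249033/117649;  E[N_6²] = Σ j²·p_6(j) = 599897/117649
Var[N_6] = 599897/117649 − (249033/117649)² = 8559847064/13841287201

8559847064/13841287201


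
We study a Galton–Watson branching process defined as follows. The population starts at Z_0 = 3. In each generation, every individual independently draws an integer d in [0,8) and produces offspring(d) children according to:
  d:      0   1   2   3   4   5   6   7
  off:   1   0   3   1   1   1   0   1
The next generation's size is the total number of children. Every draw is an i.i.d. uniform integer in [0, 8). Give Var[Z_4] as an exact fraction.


Outcome values over d=0..7: [1, 0, 3, 1, 1, 1, 0, 1]
Σy = 8, Σy² = 14, M = 8
μ = 8/8 = 1,  σ² = 14/8 − (1)² = 3/4
V_0 = 0, E_0 = 3
V_1 = 3/4·E_0 + (1)²·V_0 = 9/4;  E_1 = 3
V_2 = 3/4·E_1 + (1)²·V_1 = 9/2;  E_2 = 3
V_3 = 3/4·E_2 + (1)²·V_2 = 27/4;  E_3 = 3
V_4 = 3/4·E_3 + (1)²·V_3 = 9;  E_4 = 3

9


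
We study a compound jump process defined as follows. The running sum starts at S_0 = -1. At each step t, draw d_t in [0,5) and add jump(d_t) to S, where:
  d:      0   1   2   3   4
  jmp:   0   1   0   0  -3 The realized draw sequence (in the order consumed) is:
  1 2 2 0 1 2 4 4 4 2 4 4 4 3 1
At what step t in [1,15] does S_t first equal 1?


5

t=0: S=-1, d=1, jump=1, S_1=0
t=1: S=0, d=2, jump=0, S_2=0
t=2: S=0, d=2, jump=0, S_3=0
t=3: S=0, d=0, jump=0, S_4=0
t=4: S=0, d=1, jump=1, S_5=1
t=5: S=1, d=2, jump=0, S_6=1
t=6: S=1, d=4, jump=-3, S_7=-2
t=7: S=-2, d=4, jump=-3, S_8=-5
t=8: S=-5, d=4, jump=-3, S_9=-8
t=9: S=-8, d=2, jump=0, S_10=-8
t=10: S=-8, d=4, jump=-3, S_11=-11
t=11: S=-11, d=4, jump=-3, S_12=-14
t=12: S=-14, d=4, jump=-3, S_13=-17
t=13: S=-17, d=3, jump=0, S_14=-17
t=14: S=-17, d=1, jump=1, S_15=-16


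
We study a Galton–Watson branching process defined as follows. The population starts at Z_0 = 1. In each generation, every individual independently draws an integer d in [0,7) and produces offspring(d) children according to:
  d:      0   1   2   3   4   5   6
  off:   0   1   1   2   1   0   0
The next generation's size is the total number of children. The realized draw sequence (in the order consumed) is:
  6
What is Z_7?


gen 0: Z_0=1, draws=[6], offspring=[0], Z_1=0
gen 1: Z_1=0, draws=[], offspring=[], Z_2=0
gen 2: Z_2=0, draws=[], offspring=[], Z_3=0
gen 3: Z_3=0, draws=[], offspring=[], Z_4=0
gen 4: Z_4=0, draws=[], offspring=[], Z_5=0
gen 5: Z_5=0, draws=[], offspring=[], Z_6=0
gen 6: Z_6=0, draws=[], offspring=[], Z_7=0

0


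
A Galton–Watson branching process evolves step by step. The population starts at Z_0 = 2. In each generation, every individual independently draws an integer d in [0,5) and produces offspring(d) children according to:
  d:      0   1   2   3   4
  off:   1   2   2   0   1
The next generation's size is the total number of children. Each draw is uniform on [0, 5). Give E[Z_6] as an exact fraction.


Outcome values over d=0..4: [1, 2, 2, 0, 1]
Σy = 6, Σy² = 10, M = 5
μ = 6/5 = 6/5,  σ² = 10/5 − (6/5)² = 14/25
E[Z_0] = 2
E[Z_1] = 6/5·E[Z_0] = 12/5
E[Z_2] = 6/5·E[Z_1] = 72/25
E[Z_3] = 6/5·E[Z_2] = 432/125
E[Z_4] = 6/5·E[Z_3] = 2592/625
E[Z_5] = 6/5·E[Z_4] = 15552/3125
E[Z_6] = 6/5·E[Z_5] = 93312/15625

93312/15625


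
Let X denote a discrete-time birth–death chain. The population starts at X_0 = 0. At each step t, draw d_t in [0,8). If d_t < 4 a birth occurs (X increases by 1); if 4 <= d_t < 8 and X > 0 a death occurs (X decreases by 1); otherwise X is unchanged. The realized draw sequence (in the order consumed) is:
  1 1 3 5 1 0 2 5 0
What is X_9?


5

t=0: X=0, d=1 → birth, X_1=1
t=1: X=1, d=1 → birth, X_2=2
t=2: X=2, d=3 → birth, X_3=3
t=3: X=3, d=5 → death, X_4=2
t=4: X=2, d=1 → birth, X_5=3
t=5: X=3, d=0 → birth, X_6=4
t=6: X=4, d=2 → birth, X_7=5
t=7: X=5, d=5 → death, X_8=4
t=8: X=4, d=0 → birth, X_9=5


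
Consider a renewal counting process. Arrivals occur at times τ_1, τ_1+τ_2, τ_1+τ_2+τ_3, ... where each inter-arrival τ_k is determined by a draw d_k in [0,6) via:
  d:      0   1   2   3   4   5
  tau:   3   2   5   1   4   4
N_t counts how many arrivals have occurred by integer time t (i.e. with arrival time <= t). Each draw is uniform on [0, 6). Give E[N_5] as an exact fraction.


Inter-arrival values over d=0..5: [3, 2, 5, 1, 4, 4]
Each d has probability 1/6, so the pmf of τ is: f(1) = 1/6, f(2) = 1/6, f(3) = 1/6, f(4) = 1/3, f(5) = 1/6
Renewal equation for m(n) = E[N_n]: condition on τ_1 = k (if k <= n, one arrival plus a fresh copy on the remaining n−k steps): m(n) = F(n) + Σ_{k<=n} f(k)·m(n−k), where F(n) = P(τ <= n) and m(0) = 0
m(1) = F(1) = 1/6
m(2) = F(2) + f(1)·m(1) = 1/3 + 1/6·1/6 = 13/36
m(3) = F(3) + f(1)·m(2) + f(2)·m(1) = 1/2 + 1/6·13/36 + 1/6·1/6 = 127/216
m(4) = F(4) + f(1)·m(3) + f(2)·m(2) + f(3)·m(1) = 5/6 + 1/6·127/216 + 1/6·13/36 + 1/6·1/6 = 1321/1296
m(5) = F(5) + f(1)·m(4) + f(2)·m(3) + f(3)·m(2) + f(4)·m(1) = 1 + 1/6·1321/1296 + 1/6·127/216 + 1/6·13/36 + 1/3·1/6 = 10759/7776
E[N_5] = m(5) = 10759/7776

10759/7776


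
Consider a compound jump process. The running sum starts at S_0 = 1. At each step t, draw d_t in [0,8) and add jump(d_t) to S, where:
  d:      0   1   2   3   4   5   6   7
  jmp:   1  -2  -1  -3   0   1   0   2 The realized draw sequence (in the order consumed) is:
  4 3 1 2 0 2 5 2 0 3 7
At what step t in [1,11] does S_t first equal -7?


t=0: S=1, d=4, jump=0, S_1=1
t=1: S=1, d=3, jump=-3, S_2=-2
t=2: S=-2, d=1, jump=-2, S_3=-4
t=3: S=-4, d=2, jump=-1, S_4=-5
t=4: S=-5, d=0, jump=1, S_5=-4
t=5: S=-4, d=2, jump=-1, S_6=-5
t=6: S=-5, d=5, jump=1, S_7=-4
t=7: S=-4, d=2, jump=-1, S_8=-5
t=8: S=-5, d=0, jump=1, S_9=-4
t=9: S=-4, d=3, jump=-3, S_10=-7
t=10: S=-7, d=7, jump=2, S_11=-5

10


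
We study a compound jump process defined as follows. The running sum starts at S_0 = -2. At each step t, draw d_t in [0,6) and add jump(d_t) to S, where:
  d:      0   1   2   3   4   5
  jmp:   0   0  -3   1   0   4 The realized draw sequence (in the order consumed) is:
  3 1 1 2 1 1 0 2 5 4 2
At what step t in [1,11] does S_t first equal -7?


t=0: S=-2, d=3, jump=1, S_1=-1
t=1: S=-1, d=1, jump=0, S_2=-1
t=2: S=-1, d=1, jump=0, S_3=-1
t=3: S=-1, d=2, jump=-3, S_4=-4
t=4: S=-4, d=1, jump=0, S_5=-4
t=5: S=-4, d=1, jump=0, S_6=-4
t=6: S=-4, d=0, jump=0, S_7=-4
t=7: S=-4, d=2, jump=-3, S_8=-7
t=8: S=-7, d=5, jump=4, S_9=-3
t=9: S=-3, d=4, jump=0, S_10=-3
t=10: S=-3, d=2, jump=-3, S_11=-6

8


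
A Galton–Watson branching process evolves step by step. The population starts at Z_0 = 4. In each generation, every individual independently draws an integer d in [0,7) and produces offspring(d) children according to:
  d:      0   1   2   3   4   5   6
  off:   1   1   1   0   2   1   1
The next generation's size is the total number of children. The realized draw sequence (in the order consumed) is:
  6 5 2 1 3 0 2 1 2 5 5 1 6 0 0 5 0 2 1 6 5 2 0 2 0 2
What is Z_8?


gen 0: Z_0=4, draws=[6, 5, 2, 1], offspring=[1, 1, 1, 1], Z_1=4
gen 1: Z_1=4, draws=[3, 0, 2, 1], offspring=[0, 1, 1, 1], Z_2=3
gen 2: Z_2=3, draws=[2, 5, 5], offspring=[1, 1, 1], Z_3=3
gen 3: Z_3=3, draws=[1, 6, 0], offspring=[1, 1, 1], Z_4=3
gen 4: Z_4=3, draws=[0, 5, 0], offspring=[1, 1, 1], Z_5=3
gen 5: Z_5=3, draws=[2, 1, 6], offspring=[1, 1, 1], Z_6=3
gen 6: Z_6=3, draws=[5, 2, 0], offspring=[1, 1, 1], Z_7=3
gen 7: Z_7=3, draws=[2, 0, 2], offspring=[1, 1, 1], Z_8=3

3


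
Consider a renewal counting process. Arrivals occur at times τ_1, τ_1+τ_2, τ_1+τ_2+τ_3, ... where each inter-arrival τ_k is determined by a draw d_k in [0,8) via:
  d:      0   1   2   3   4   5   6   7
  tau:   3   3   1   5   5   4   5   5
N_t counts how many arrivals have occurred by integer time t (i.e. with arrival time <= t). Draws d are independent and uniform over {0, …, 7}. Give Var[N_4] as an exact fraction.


Inter-arrival values over d=0..7: [3, 3, 1, 5, 5, 4, 5, 5]
Each d has probability 1/8, so the pmf of τ is: f(1) = 1/8, f(3) = 1/4, f(4) = 1/8, f(5) = 1/2
Let p_n(j) = P(N_n = j), with p_0 = [1]. Condition on τ_1: p_n(0) = P(τ > n), and for j >= 1, p_n(j) = Σ_{k<=n} f(k)·p_{n−k}(j−1)
p_1 = [7/8, 1/8]  (j = 0..1)
p_2 = [7/8, 7/64, 1/64]  (j = 0..2)
p_3 = [5/8, 23/64, 7/512, 1/512]  (j = 0..3)
p_4 = [1/2, 27/64, 39/512, 7/4096, 1/4096]  (j = 0..4)
E[N_4] = Σ j·p_4(j) = 2377/4096;  E[N_4²] = Σ j²·p_4(j) = 3055/4096
Var[N_4] = 3055/4096 − (2377/4096)² = 6863151/16777216

6863151/16777216


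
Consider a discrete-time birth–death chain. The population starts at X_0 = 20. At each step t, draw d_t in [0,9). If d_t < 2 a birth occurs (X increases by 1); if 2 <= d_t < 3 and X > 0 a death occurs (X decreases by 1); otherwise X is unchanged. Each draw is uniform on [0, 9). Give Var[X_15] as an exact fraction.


X can drop by at most 1 per step and X_0 = 20 > T = 15, so X_t >= 20 − t >= 5 > 0 for every t <= 15: the floor at 0 (the 'and X > 0' condition) never binds. Hence X_15 = X_0 + Σ_{t<15} Y_t with i.i.d. increments Y_t = y(d_t) ∈ {+1, −1, 0}.
Outcome values over d=0..8: [1, 1, -1, 0, 0, 0, 0, 0, 0]
Σy = 1, Σy² = 3, M = 9
μ = 1/9 = 1/9,  σ² = 3/9 − (1/9)² = 26/81
Independent increments: Var[X_15] = 15·σ² = 15·(26/81) = 130/27

130/27


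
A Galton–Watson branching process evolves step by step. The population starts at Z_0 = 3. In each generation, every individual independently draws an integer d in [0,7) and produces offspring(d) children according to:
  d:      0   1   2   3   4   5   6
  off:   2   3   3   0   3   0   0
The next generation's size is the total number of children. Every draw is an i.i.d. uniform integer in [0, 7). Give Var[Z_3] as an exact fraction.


8607456/117649

Outcome values over d=0..6: [2, 3, 3, 0, 3, 0, 0]
Σy = 11, Σy² = 31, M = 7
μ = 11/7 = 11/7,  σ² = 31/7 − (11/7)² = 96/49
V_0 = 0, E_0 = 3
V_1 = 96/49·E_0 + (11/7)²·V_0 = 288/49;  E_1 = 33/7
V_2 = 96/49·E_1 + (11/7)²·V_1 = 57024/2401;  E_2 = 363/49
V_3 = 96/49·E_2 + (11/7)²·V_2 = 8607456/117649;  E_3 = 3993/343


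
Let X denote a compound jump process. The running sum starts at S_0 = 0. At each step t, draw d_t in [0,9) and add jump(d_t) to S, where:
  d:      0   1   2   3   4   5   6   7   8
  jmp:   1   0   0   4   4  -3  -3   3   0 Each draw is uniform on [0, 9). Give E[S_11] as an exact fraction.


Outcome values over d=0..8: [1, 0, 0, 4, 4, -3, -3, 3, 0]
Σy = 6, Σy² = 60, M = 9
μ = 6/9 = 2/3,  σ² = 60/9 − (2/3)² = 56/9
E[S_11] = 0 + 11·(2/3) = 22/3

22/3


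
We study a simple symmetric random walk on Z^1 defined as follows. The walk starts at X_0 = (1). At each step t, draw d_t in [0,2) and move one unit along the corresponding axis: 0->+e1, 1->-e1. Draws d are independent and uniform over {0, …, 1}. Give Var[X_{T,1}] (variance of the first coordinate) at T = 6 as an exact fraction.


Outcome values over d=0..1: [1, -1]
Σy = 0, Σy² = 2, M = 2
μ = 0/2 = 0,  σ² = 2/2 − (0)² = 1
Independent increments: Var[X_6] = 6·σ² = 6·(1) = 6

6


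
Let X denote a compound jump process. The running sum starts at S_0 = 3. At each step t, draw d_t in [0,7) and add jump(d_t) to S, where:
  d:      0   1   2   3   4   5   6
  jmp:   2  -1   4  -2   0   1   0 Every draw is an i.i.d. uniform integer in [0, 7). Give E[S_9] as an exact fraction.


57/7

Outcome values over d=0..6: [2, -1, 4, -2, 0, 1, 0]
Σy = 4, Σy² = 26, M = 7
μ = 4/7 = 4/7,  σ² = 26/7 − (4/7)² = 166/49
E[S_9] = 3 + 9·(4/7) = 57/7


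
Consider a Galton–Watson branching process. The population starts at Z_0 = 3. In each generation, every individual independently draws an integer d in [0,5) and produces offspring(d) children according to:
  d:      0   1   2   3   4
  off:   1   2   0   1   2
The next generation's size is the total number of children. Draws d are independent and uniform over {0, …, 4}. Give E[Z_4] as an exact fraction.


Outcome values over d=0..4: [1, 2, 0, 1, 2]
Σy = 6, Σy² = 10, M = 5
μ = 6/5 = 6/5,  σ² = 10/5 − (6/5)² = 14/25
E[Z_0] = 3
E[Z_1] = 6/5·E[Z_0] = 18/5
E[Z_2] = 6/5·E[Z_1] = 108/25
E[Z_3] = 6/5·E[Z_2] = 648/125
E[Z_4] = 6/5·E[Z_3] = 3888/625

3888/625


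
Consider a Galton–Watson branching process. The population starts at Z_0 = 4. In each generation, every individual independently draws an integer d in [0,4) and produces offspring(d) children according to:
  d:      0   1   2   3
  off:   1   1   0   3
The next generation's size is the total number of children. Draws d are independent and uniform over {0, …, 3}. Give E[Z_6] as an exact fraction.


Outcome values over d=0..3: [1, 1, 0, 3]
Σy = 5, Σy² = 11, M = 4
μ = 5/4 = 5/4,  σ² = 11/4 − (5/4)² = 19/16
E[Z_0] = 4
E[Z_1] = 5/4·E[Z_0] = 5
E[Z_2] = 5/4·E[Z_1] = 25/4
E[Z_3] = 5/4·E[Z_2] = 125/16
E[Z_4] = 5/4·E[Z_3] = 625/64
E[Z_5] = 5/4·E[Z_4] = 3125/256
E[Z_6] = 5/4·E[Z_5] = 15625/1024

15625/1024


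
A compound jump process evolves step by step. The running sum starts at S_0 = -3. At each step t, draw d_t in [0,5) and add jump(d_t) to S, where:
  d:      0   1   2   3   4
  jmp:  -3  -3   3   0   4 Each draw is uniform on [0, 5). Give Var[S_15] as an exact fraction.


Outcome values over d=0..4: [-3, -3, 3, 0, 4]
Σy = 1, Σy² = 43, M = 5
μ = 1/5 = 1/5,  σ² = 43/5 − (1/5)² = 214/25
Independent increments: Var[S_15] = 15·σ² = 15·(214/25) = 642/5

642/5


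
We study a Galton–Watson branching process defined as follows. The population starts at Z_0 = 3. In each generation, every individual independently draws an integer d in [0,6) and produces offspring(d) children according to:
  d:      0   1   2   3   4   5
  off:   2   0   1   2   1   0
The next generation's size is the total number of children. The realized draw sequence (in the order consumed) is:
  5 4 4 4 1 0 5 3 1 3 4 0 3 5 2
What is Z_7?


gen 0: Z_0=3, draws=[5, 4, 4], offspring=[0, 1, 1], Z_1=2
gen 1: Z_1=2, draws=[4, 1], offspring=[1, 0], Z_2=1
gen 2: Z_2=1, draws=[0], offspring=[2], Z_3=2
gen 3: Z_3=2, draws=[5, 3], offspring=[0, 2], Z_4=2
gen 4: Z_4=2, draws=[1, 3], offspring=[0, 2], Z_5=2
gen 5: Z_5=2, draws=[4, 0], offspring=[1, 2], Z_6=3
gen 6: Z_6=3, draws=[3, 5, 2], offspring=[2, 0, 1], Z_7=3

3


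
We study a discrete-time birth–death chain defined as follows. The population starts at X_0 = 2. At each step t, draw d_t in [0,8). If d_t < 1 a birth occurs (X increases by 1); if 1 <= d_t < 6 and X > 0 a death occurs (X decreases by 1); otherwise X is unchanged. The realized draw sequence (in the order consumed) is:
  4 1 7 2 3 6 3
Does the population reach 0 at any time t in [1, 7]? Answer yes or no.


t=0: X=2, d=4 → death, X_1=1
t=1: X=1, d=1 → death, X_2=0
t=2: X=0, d=7 → hold, X_3=0
t=3: X=0, d=2 → hold, X_4=0
t=4: X=0, d=3 → hold, X_5=0
t=5: X=0, d=6 → hold, X_6=0
t=6: X=0, d=3 → hold, X_7=0

yes


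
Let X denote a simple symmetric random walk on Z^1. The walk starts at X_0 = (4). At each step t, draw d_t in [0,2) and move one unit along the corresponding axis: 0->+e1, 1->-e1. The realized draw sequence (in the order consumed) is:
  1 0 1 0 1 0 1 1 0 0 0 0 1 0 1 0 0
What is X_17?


(7)

t=0: X=(4), d=1 → -e1, X_1=(3)
t=1: X=(3), d=0 → +e1, X_2=(4)
t=2: X=(4), d=1 → -e1, X_3=(3)
t=3: X=(3), d=0 → +e1, X_4=(4)
t=4: X=(4), d=1 → -e1, X_5=(3)
t=5: X=(3), d=0 → +e1, X_6=(4)
t=6: X=(4), d=1 → -e1, X_7=(3)
t=7: X=(3), d=1 → -e1, X_8=(2)
t=8: X=(2), d=0 → +e1, X_9=(3)
t=9: X=(3), d=0 → +e1, X_10=(4)
t=10: X=(4), d=0 → +e1, X_11=(5)
t=11: X=(5), d=0 → +e1, X_12=(6)
t=12: X=(6), d=1 → -e1, X_13=(5)
t=13: X=(5), d=0 → +e1, X_14=(6)
t=14: X=(6), d=1 → -e1, X_15=(5)
t=15: X=(5), d=0 → +e1, X_16=(6)
t=16: X=(6), d=0 → +e1, X_17=(7)


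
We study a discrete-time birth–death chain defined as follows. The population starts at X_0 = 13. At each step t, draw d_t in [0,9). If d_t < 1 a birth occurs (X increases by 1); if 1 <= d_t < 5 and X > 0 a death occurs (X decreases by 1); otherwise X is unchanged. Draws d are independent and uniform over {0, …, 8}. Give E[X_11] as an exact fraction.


28/3

X can drop by at most 1 per step and X_0 = 13 > T = 11, so X_t >= 13 − t >= 2 > 0 for every t <= 11: the floor at 0 (the 'and X > 0' condition) never binds. Hence X_11 = X_0 + Σ_{t<11} Y_t with i.i.d. increments Y_t = y(d_t) ∈ {+1, −1, 0}.
Outcome values over d=0..8: [1, -1, -1, -1, -1, 0, 0, 0, 0]
Σy = -3, Σy² = 5, M = 9
μ = -3/9 = -1/3,  σ² = 5/9 − (-1/3)² = 4/9
E[X_11] = 13 + 11·(-1/3) = 28/3


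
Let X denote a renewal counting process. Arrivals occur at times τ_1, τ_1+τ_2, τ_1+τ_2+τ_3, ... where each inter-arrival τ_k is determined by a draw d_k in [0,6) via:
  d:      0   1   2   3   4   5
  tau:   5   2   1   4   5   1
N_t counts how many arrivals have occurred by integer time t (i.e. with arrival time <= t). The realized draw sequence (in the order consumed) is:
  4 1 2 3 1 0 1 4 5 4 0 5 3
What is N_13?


draw d_1=4: τ_1=5, arrival time A_1=5
draw d_2=1: τ_2=2, arrival time A_2=7
draw d_3=2: τ_3=1, arrival time A_3=8
draw d_4=3: τ_4=4, arrival time A_4=12
draw d_5=1: τ_5=2, arrival time A_5=14
draw d_6=0: τ_6=5, arrival time A_6=19
draw d_7=1: τ_7=2, arrival time A_7=21
draw d_8=4: τ_8=5, arrival time A_8=26
draw d_9=5: τ_9=1, arrival time A_9=27
draw d_10=4: τ_10=5, arrival time A_10=32
draw d_11=0: τ_11=5, arrival time A_11=37
draw d_12=5: τ_12=1, arrival time A_12=38
draw d_13=3: τ_13=4, arrival time A_13=42
N_t over t=0..13: 0:0 1:0 2:0 3:0 4:0 5:1 6:1 7:2 8:3 9:3 10:3 11:3 12:4 13:4

4


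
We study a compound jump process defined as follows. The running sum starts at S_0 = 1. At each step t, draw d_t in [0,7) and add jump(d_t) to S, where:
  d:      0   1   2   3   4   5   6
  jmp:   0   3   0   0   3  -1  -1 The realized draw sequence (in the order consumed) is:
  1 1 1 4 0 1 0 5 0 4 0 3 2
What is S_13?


t=0: S=1, d=1, jump=3, S_1=4
t=1: S=4, d=1, jump=3, S_2=7
t=2: S=7, d=1, jump=3, S_3=10
t=3: S=10, d=4, jump=3, S_4=13
t=4: S=13, d=0, jump=0, S_5=13
t=5: S=13, d=1, jump=3, S_6=16
t=6: S=16, d=0, jump=0, S_7=16
t=7: S=16, d=5, jump=-1, S_8=15
t=8: S=15, d=0, jump=0, S_9=15
t=9: S=15, d=4, jump=3, S_10=18
t=10: S=18, d=0, jump=0, S_11=18
t=11: S=18, d=3, jump=0, S_12=18
t=12: S=18, d=2, jump=0, S_13=18

18


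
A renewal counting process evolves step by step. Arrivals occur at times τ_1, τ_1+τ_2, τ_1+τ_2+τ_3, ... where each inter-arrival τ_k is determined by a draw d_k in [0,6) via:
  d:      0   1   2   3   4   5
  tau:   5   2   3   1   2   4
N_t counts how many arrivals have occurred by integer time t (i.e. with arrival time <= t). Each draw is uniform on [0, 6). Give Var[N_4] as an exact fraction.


913199/1679616

Inter-arrival values over d=0..5: [5, 2, 3, 1, 2, 4]
Each d has probability 1/6, so the pmf of τ is: f(1) = 1/6, f(2) = 1/3, f(3) = 1/6, f(4) = 1/6, f(5) = 1/6
Let p_n(j) = P(N_n = j), with p_0 = [1]. Condition on τ_1: p_n(0) = P(τ > n), and for j >= 1, p_n(j) = Σ_{k<=n} f(k)·p_{n−k}(j−1)
p_1 = [5/6, 1/6]  (j = 0..1)
p_2 = [1/2, 17/36, 1/36]  (j = 0..2)
p_3 = [1/3, 19/36, 29/216, 1/216]  (j = 0..3)
p_4 = [1/6, 19/36, 59/216, 41/1296, 1/1296]  (j = 0..4)
E[N_4] = Σ j·p_4(j) = 1519/1296;  E[N_4²] = Σ j²·p_4(j) = 2485/1296
Var[N_4] = 2485/1296 − (1519/1296)² = 913199/1679616


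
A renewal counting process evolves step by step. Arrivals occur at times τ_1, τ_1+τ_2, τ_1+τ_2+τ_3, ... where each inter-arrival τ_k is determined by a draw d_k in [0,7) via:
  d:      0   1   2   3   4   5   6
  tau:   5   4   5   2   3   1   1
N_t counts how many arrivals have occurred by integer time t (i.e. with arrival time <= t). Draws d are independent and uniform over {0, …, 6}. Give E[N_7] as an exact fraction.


1769007/823543

Inter-arrival values over d=0..6: [5, 4, 5, 2, 3, 1, 1]
Each d has probability 1/7, so the pmf of τ is: f(1) = 2/7, f(2) = 1/7, f(3) = 1/7, f(4) = 1/7, f(5) = 2/7
Renewal equation for m(n) = E[N_n]: condition on τ_1 = k (if k <= n, one arrival plus a fresh copy on the remaining n−k steps): m(n) = F(n) + Σ_{k<=n} f(k)·m(n−k), where F(n) = P(τ <= n) and m(0) = 0
m(1) = F(1) = 2/7
m(2) = F(2) + f(1)·m(1) = 3/7 + 2/7·2/7 = 25/49
m(3) = F(3) + f(1)·m(2) + f(2)·m(1) = 4/7 + 2/7·25/49 + 1/7·2/7 = 260/343
m(4) = F(4) + f(1)·m(3) + f(2)·m(2) + f(3)·m(1) = 5/7 + 2/7·260/343 + 1/7·25/49 + 1/7·2/7 = 2508/2401
m(5) = F(5) + f(1)·m(4) + f(2)·m(3) + f(3)·m(2) + f(4)·m(1) = 1 + 2/7·2508/2401 + 1/7·260/343 + 1/7·25/49 + 1/7·2/7 = 25554/16807
m(6) = F(6) + f(1)·m(5) + f(2)·m(4) + f(3)·m(3) + f(4)·m(2) + f(5)·m(1) = 1 + 2/7·25554/16807 + 1/7·2508/2401 + 1/7·260/343 + 1/7·25/49 + 2/7·2/7 = 217232/117649
m(7) = F(7) + f(1)·m(6) + f(2)·m(5) + f(3)·m(4) + f(4)·m(3) + f(5)·m(2) = 1 + 2/7·217232/117649 + 1/7·25554/16807 + 1/7·2508/2401 + 1/7·260/343 + 2/7·25/49 = 1769007/823543
E[N_7] = m(7) = 1769007/823543


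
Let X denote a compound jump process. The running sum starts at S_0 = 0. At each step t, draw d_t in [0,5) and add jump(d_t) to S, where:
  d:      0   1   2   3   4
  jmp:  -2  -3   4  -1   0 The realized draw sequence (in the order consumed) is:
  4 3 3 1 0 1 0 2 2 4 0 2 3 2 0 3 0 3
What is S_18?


-5

t=0: S=0, d=4, jump=0, S_1=0
t=1: S=0, d=3, jump=-1, S_2=-1
t=2: S=-1, d=3, jump=-1, S_3=-2
t=3: S=-2, d=1, jump=-3, S_4=-5
t=4: S=-5, d=0, jump=-2, S_5=-7
t=5: S=-7, d=1, jump=-3, S_6=-10
t=6: S=-10, d=0, jump=-2, S_7=-12
t=7: S=-12, d=2, jump=4, S_8=-8
t=8: S=-8, d=2, jump=4, S_9=-4
t=9: S=-4, d=4, jump=0, S_10=-4
t=10: S=-4, d=0, jump=-2, S_11=-6
t=11: S=-6, d=2, jump=4, S_12=-2
t=12: S=-2, d=3, jump=-1, S_13=-3
t=13: S=-3, d=2, jump=4, S_14=1
t=14: S=1, d=0, jump=-2, S_15=-1
t=15: S=-1, d=3, jump=-1, S_16=-2
t=16: S=-2, d=0, jump=-2, S_17=-4
t=17: S=-4, d=3, jump=-1, S_18=-5


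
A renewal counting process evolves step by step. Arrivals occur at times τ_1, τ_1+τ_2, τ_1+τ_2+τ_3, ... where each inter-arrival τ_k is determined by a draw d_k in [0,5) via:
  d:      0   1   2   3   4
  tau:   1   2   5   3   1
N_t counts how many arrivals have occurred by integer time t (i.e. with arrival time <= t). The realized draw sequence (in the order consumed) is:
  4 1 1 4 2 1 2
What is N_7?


4

draw d_1=4: τ_1=1, arrival time A_1=1
draw d_2=1: τ_2=2, arrival time A_2=3
draw d_3=1: τ_3=2, arrival time A_3=5
draw d_4=4: τ_4=1, arrival time A_4=6
draw d_5=2: τ_5=5, arrival time A_5=11
draw d_6=1: τ_6=2, arrival time A_6=13
draw d_7=2: τ_7=5, arrival time A_7=18
N_t over t=0..7: 0:0 1:1 2:1 3:2 4:2 5:3 6:4 7:4


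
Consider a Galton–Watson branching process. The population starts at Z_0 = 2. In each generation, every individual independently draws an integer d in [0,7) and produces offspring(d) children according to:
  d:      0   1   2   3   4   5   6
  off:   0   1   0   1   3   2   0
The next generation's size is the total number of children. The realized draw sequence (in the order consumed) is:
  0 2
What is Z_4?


0

gen 0: Z_0=2, draws=[0, 2], offspring=[0, 0], Z_1=0
gen 1: Z_1=0, draws=[], offspring=[], Z_2=0
gen 2: Z_2=0, draws=[], offspring=[], Z_3=0
gen 3: Z_3=0, draws=[], offspring=[], Z_4=0


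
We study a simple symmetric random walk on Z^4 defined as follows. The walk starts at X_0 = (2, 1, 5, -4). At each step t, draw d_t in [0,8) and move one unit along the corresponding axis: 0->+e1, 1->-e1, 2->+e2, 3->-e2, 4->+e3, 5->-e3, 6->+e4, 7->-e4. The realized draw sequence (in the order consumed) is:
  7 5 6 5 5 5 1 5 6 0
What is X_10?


(2, 1, 0, -3)

t=0: X=(2, 1, 5, -4), d=7 → -e4, X_1=(2, 1, 5, -5)
t=1: X=(2, 1, 5, -5), d=5 → -e3, X_2=(2, 1, 4, -5)
t=2: X=(2, 1, 4, -5), d=6 → +e4, X_3=(2, 1, 4, -4)
t=3: X=(2, 1, 4, -4), d=5 → -e3, X_4=(2, 1, 3, -4)
t=4: X=(2, 1, 3, -4), d=5 → -e3, X_5=(2, 1, 2, -4)
t=5: X=(2, 1, 2, -4), d=5 → -e3, X_6=(2, 1, 1, -4)
t=6: X=(2, 1, 1, -4), d=1 → -e1, X_7=(1, 1, 1, -4)
t=7: X=(1, 1, 1, -4), d=5 → -e3, X_8=(1, 1, 0, -4)
t=8: X=(1, 1, 0, -4), d=6 → +e4, X_9=(1, 1, 0, -3)
t=9: X=(1, 1, 0, -3), d=0 → +e1, X_10=(2, 1, 0, -3)


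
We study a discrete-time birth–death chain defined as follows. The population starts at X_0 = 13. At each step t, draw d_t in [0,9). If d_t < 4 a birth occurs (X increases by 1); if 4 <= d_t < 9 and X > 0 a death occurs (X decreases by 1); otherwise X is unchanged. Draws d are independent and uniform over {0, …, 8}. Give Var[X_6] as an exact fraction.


160/27

X can drop by at most 1 per step and X_0 = 13 > T = 6, so X_t >= 13 − t >= 7 > 0 for every t <= 6: the floor at 0 (the 'and X > 0' condition) never binds. Hence X_6 = X_0 + Σ_{t<6} Y_t with i.i.d. increments Y_t = y(d_t) ∈ {+1, −1, 0}.
Outcome values over d=0..8: [1, 1, 1, 1, -1, -1, -1, -1, -1]
Σy = -1, Σy² = 9, M = 9
μ = -1/9 = -1/9,  σ² = 9/9 − (-1/9)² = 80/81
Independent increments: Var[X_6] = 6·σ² = 6·(80/81) = 160/27


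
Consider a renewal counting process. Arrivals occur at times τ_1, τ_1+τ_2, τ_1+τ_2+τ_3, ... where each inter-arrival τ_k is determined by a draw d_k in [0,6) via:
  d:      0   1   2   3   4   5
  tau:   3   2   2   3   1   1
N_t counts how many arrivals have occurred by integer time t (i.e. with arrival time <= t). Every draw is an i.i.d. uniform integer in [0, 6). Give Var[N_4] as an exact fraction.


3206/6561

Inter-arrival values over d=0..5: [3, 2, 2, 3, 1, 1]
Each d has probability 1/6, so the pmf of τ is: f(1) = 1/3, f(2) = 1/3, f(3) = 1/3
Let p_n(j) = P(N_n = j), with p_0 = [1]. Condition on τ_1: p_n(0) = P(τ > n), and for j >= 1, p_n(j) = Σ_{k<=n} f(k)·p_{n−k}(j−1)
p_1 = [2/3, 1/3]  (j = 0..1)
p_2 = [1/3, 5/9, 1/9]  (j = 0..2)
p_3 = [0, 2/3, 8/27, 1/27]  (j = 0..3)
p_4 = [0, 1/3, 14/27, 11/81, 1/81]  (j = 0..4)
E[N_4] = Σ j·p_4(j) = 148/81;  E[N_4²] = Σ j²·p_4(j) = 310/81
Var[N_4] = 310/81 − (148/81)² = 3206/6561


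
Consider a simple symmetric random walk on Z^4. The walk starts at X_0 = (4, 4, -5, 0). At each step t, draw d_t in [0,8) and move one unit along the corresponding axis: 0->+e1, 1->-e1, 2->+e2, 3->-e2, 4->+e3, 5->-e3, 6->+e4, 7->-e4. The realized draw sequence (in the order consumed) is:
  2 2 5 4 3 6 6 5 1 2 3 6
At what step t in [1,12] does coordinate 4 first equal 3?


12

t=0: X=(4, 4, -5, 0), d=2 → +e2, X_1=(4, 5, -5, 0)
t=1: X=(4, 5, -5, 0), d=2 → +e2, X_2=(4, 6, -5, 0)
t=2: X=(4, 6, -5, 0), d=5 → -e3, X_3=(4, 6, -6, 0)
t=3: X=(4, 6, -6, 0), d=4 → +e3, X_4=(4, 6, -5, 0)
t=4: X=(4, 6, -5, 0), d=3 → -e2, X_5=(4, 5, -5, 0)
t=5: X=(4, 5, -5, 0), d=6 → +e4, X_6=(4, 5, -5, 1)
t=6: X=(4, 5, -5, 1), d=6 → +e4, X_7=(4, 5, -5, 2)
t=7: X=(4, 5, -5, 2), d=5 → -e3, X_8=(4, 5, -6, 2)
t=8: X=(4, 5, -6, 2), d=1 → -e1, X_9=(3, 5, -6, 2)
t=9: X=(3, 5, -6, 2), d=2 → +e2, X_10=(3, 6, -6, 2)
t=10: X=(3, 6, -6, 2), d=3 → -e2, X_11=(3, 5, -6, 2)
t=11: X=(3, 5, -6, 2), d=6 → +e4, X_12=(3, 5, -6, 3)
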